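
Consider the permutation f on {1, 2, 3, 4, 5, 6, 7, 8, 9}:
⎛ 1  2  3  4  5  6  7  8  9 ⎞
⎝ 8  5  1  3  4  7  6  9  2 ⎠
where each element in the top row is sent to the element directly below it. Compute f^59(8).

Tracing 8 → 9 → … returns to 8 after 7 steps, so 8 lies in a 7-cycle (1 8 9 2 5 4 3).
Since the cycle has length 7, f^59 acts on it the same as f^3 (59 mod 7 = 3).
Advancing 3 steps from 8: 8 → 9 → 2 → 5.

5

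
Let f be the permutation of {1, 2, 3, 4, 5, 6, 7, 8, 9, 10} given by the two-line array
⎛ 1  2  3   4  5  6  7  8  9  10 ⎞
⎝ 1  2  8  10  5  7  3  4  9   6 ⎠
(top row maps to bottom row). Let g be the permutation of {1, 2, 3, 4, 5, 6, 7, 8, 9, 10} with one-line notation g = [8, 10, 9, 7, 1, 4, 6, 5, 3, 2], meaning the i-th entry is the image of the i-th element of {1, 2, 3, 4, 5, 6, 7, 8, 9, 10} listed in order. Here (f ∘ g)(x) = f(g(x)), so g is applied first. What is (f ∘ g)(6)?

First apply g: g(6) = 4, then f(4) = 10. Thus (f ∘ g)(6) = 10.

10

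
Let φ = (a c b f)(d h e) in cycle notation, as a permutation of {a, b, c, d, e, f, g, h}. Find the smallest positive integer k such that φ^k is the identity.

The cycle type of φ is (4, 3, 1).
The order of φ is the least common multiple of its cycle lengths: lcm(4, 3) = 12.

12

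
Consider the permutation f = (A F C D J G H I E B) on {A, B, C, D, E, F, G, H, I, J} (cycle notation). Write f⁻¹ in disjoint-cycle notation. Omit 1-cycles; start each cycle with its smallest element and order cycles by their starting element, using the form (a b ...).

(A B E I H G J D C F)

Inverting a permutation written in cycle notation just reverses the order within every cycle.
Reversing each cycle of f and rotating so the smallest element leads gives (A B E I H G J D C F).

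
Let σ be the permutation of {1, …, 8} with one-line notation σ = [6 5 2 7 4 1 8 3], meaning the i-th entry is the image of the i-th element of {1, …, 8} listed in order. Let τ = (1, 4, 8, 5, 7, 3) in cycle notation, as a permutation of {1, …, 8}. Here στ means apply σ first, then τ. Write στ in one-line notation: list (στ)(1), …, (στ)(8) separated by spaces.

6 7 2 3 8 4 5 1

Chase each element through σ then τ: 1 → 6 → 6; 2 → 5 → 7; 3 → 2 → 2; 4 → 7 → 3; 5 → 4 → 8; 6 → 1 → 4; 7 → 8 → 5; 8 → 3 → 1.
Collecting the images, στ = [6 7 2 3 8 4 5 1].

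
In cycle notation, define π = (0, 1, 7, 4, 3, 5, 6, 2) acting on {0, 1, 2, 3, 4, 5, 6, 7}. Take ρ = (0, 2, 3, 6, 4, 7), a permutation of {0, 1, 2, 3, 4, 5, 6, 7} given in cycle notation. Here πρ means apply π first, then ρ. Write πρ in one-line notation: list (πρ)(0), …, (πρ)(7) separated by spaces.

1 0 2 5 6 4 3 7

(πρ)(x) = ρ(π(x)). Computing each image: ρ(π(0)) = ρ(1) = 1, ρ(π(1)) = ρ(7) = 0, ρ(π(2)) = ρ(0) = 2, ρ(π(3)) = ρ(5) = 5, ρ(π(4)) = ρ(3) = 6, ρ(π(5)) = ρ(6) = 4, ρ(π(6)) = ρ(2) = 3, ρ(π(7)) = ρ(4) = 7.
Hence πρ = [1 0 2 5 6 4 3 7].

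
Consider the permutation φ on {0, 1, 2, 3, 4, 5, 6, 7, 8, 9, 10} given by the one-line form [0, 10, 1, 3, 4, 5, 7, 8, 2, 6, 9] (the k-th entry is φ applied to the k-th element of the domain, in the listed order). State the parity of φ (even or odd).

even

In disjoint-cycle form the cycle lengths are 7, 1, 1, 1, 1.
A cycle is odd iff its length is even; φ has 0 even-length cycles, so sgn(φ) = (−1)^0 and φ is even.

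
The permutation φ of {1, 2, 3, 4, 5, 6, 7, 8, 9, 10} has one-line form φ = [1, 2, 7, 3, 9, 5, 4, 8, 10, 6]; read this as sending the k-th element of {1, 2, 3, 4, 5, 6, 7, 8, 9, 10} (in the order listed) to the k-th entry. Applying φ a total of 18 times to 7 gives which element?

7

Tracing 7 → 4 → … returns to 7 after 3 steps, so 7 lies in a 3-cycle (3 7 4).
On a 3-cycle, φ^3 is the identity, so φ^18 = φ^0 there (18 ≡ 0 mod 3).
So φ^18(7) = 7.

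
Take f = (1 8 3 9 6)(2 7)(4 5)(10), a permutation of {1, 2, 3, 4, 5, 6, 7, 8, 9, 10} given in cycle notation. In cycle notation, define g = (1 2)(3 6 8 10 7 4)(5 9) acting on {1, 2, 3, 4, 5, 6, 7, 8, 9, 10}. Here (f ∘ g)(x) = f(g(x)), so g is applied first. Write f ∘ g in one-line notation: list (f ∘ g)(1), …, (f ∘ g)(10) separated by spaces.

7 8 1 9 6 3 5 10 4 2

(f ∘ g)(x) = f(g(x)). Computing each image: f(g(1)) = f(2) = 7, f(g(2)) = f(1) = 8, f(g(3)) = f(6) = 1, f(g(4)) = f(3) = 9, f(g(5)) = f(9) = 6, f(g(6)) = f(8) = 3, f(g(7)) = f(4) = 5, f(g(8)) = f(10) = 10, f(g(9)) = f(5) = 4, f(g(10)) = f(7) = 2.
Hence f ∘ g = [7 8 1 9 6 3 5 10 4 2].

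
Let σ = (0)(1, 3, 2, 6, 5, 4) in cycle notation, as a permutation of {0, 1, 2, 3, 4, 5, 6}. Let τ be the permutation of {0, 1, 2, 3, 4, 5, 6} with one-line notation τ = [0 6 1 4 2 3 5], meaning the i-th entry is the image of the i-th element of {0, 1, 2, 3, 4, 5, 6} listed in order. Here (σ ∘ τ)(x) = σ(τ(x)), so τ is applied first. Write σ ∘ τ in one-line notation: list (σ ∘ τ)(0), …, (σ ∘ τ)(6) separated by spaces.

For each element, apply τ then σ: 0 → 0 → 0; 1 → 6 → 5; 2 → 1 → 3; 3 → 4 → 1; 4 → 2 → 6; 5 → 3 → 2; 6 → 5 → 4.
Collecting the images, σ ∘ τ = [0 5 3 1 6 2 4].

0 5 3 1 6 2 4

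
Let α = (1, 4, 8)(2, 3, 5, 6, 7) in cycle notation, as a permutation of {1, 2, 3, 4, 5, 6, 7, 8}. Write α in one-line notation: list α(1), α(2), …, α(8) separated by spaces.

Each element maps to the next entry in its cycle (wrapping to the front): 1↦4, 2↦3, 3↦5, 4↦8, 5↦6, 6↦7, 7↦2, 8↦1.
Listing these in domain order gives 4 3 5 8 6 7 2 1.

4 3 5 8 6 7 2 1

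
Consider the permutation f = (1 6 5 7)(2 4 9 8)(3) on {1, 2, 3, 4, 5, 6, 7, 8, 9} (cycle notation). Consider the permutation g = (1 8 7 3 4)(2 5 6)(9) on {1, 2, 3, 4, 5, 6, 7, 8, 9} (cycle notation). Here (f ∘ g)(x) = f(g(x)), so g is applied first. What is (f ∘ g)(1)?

g(1) = 8, then f(8) = 2; composing gives (f ∘ g)(1) = 2.

2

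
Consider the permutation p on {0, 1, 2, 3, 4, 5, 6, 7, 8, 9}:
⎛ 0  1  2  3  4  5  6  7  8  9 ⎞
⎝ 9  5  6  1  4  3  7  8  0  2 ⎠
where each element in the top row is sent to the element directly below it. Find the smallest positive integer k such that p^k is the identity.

The disjoint-cycle form of p has cycle lengths 6, 3, 1.
The order is lcm(6, 3) = 6.

6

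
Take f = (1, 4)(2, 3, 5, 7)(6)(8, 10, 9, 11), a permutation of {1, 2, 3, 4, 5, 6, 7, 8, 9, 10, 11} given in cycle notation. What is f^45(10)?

10 lies in the 4-cycle (8, 10, 9, 11).
On a 4-cycle, f^4 is the identity, so f^45 = f^1 there (45 ≡ 1 mod 4).
Stepping 1 place around the cycle: 10 → 9.

9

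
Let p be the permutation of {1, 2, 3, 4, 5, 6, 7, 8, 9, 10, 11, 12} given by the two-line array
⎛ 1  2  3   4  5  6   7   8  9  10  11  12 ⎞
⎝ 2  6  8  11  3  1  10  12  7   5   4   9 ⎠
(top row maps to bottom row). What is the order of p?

42

The disjoint-cycle form of p has cycle lengths 7, 3, 2.
The order of p is the least common multiple of its cycle lengths: lcm(7, 3, 2) = 42.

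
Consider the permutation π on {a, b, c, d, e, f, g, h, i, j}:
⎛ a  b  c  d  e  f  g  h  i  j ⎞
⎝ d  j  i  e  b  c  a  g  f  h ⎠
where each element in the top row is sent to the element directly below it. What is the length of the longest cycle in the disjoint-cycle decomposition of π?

7

Decomposing into disjoint cycles gives (a, d, e, b, j, h, g)(c, i, f); the longest has length 7.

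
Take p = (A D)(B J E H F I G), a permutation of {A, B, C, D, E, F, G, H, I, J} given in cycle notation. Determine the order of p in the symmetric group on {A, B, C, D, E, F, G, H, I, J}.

14

The disjoint cycles have lengths 7, 2, 1.
Since disjoint cycles commute, ord(p) = lcm(7, 2) = 14.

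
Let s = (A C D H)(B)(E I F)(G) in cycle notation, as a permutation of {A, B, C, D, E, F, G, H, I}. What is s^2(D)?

D lies in the 4-cycle (A C D H).
Advancing 2 steps from D: D → H → A.

A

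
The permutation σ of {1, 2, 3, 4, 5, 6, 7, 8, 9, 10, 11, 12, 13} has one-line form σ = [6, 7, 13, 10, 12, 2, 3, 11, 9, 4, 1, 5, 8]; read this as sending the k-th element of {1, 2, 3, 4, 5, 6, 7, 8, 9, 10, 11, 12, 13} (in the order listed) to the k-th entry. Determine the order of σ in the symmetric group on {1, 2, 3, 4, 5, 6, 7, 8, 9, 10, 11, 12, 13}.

8

Decomposing into disjoint cycles gives cycle lengths 8, 2, 2, 1.
Since disjoint cycles commute, ord(σ) = lcm(8, 2, 2) = 8.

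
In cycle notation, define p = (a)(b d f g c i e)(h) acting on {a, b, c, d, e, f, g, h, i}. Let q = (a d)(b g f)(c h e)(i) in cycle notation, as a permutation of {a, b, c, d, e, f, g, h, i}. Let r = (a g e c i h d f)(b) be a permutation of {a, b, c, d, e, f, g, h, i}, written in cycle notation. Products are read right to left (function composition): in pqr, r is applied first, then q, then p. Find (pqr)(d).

d

Chase d: r(d) = f; q(f) = b; p(b) = d. Hence (pqr)(d) = d.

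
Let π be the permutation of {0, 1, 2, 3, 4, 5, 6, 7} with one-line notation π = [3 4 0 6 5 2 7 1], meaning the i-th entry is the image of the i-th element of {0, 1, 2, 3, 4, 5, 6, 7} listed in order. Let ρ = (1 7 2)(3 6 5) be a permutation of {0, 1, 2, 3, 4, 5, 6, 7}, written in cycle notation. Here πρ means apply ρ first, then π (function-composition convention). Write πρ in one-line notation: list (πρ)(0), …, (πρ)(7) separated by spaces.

3 1 4 7 5 6 2 0

For each element, apply ρ then π: 0 → 0 → 3; 1 → 7 → 1; 2 → 1 → 4; 3 → 6 → 7; 4 → 4 → 5; 5 → 3 → 6; 6 → 5 → 2; 7 → 2 → 0.
Collecting the images, πρ = [3 1 4 7 5 6 2 0].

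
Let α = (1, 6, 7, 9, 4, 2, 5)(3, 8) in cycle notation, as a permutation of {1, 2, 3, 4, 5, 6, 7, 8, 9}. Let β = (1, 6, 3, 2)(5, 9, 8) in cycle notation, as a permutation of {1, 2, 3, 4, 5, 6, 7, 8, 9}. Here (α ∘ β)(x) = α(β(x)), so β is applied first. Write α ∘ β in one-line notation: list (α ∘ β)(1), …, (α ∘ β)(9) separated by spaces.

7 6 5 2 4 8 9 1 3

For each element, apply β then α: 1 → 6 → 7; 2 → 1 → 6; 3 → 2 → 5; 4 → 4 → 2; 5 → 9 → 4; 6 → 3 → 8; 7 → 7 → 9; 8 → 5 → 1; 9 → 8 → 3.
So α ∘ β in one-line form is 7 6 5 2 4 8 9 1 3.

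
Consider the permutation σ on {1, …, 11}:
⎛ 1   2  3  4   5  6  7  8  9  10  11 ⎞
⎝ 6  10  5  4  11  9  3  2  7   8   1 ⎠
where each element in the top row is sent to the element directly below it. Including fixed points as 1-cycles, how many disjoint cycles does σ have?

The cycle decomposition is (1, 6, 9, 7, 3, 5, 11)(2, 10, 8)(4), which has 3 cycles (counting 1-cycles).

3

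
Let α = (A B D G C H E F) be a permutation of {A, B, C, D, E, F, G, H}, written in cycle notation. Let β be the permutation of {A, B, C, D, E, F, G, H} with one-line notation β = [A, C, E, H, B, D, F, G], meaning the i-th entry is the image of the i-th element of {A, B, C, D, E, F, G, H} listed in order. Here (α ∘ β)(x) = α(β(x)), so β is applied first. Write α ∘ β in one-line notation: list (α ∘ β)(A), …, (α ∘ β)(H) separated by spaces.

(α ∘ β)(x) = α(β(x)). Computing each image: α(β(A)) = α(A) = B, α(β(B)) = α(C) = H, α(β(C)) = α(E) = F, α(β(D)) = α(H) = E, α(β(E)) = α(B) = D, α(β(F)) = α(D) = G, α(β(G)) = α(F) = A, α(β(H)) = α(G) = C.
Hence α ∘ β = [B H F E D G A C].

B H F E D G A C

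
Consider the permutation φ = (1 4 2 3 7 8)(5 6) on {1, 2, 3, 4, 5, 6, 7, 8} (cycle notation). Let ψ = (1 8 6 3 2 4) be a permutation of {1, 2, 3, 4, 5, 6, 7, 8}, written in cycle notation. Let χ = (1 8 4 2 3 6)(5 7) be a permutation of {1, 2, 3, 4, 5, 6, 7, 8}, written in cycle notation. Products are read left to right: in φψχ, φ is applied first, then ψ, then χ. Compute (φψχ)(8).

Apply the permutations in order: φ(8) = 1, then ψ(1) = 8, then χ(8) = 4. So (φψχ)(8) = 4.

4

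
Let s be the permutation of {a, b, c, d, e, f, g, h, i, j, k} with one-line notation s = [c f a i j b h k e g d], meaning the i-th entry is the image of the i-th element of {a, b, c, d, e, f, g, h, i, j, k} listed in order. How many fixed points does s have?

0

No element satisfies s(x) = x, so there are 0 fixed points.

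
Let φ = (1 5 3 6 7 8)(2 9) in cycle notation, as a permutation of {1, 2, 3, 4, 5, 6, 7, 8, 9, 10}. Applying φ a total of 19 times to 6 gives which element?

6 lies in the 6-cycle (1 5 3 6 7 8).
On a 6-cycle, φ^6 is the identity, so φ^19 = φ^1 there (19 ≡ 1 mod 6).
Advancing 1 step from 6: 6 → 7.

7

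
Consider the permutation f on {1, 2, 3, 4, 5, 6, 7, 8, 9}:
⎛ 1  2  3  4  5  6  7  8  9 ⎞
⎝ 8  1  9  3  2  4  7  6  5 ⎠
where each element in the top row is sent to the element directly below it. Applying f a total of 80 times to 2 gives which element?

2

Tracing 2 → 1 → … returns to 2 after 8 steps, so 2 lies in an 8-cycle (1, 8, 6, 4, 3, 9, 5, 2).
Powers repeat with period 8 on this cycle, and 80 mod 8 = 0, so f^80(2) = f^0(2).
So f^80(2) = 2.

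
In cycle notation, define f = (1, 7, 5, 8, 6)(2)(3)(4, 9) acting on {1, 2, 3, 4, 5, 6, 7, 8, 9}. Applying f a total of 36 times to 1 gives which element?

1 lies in the 5-cycle (1, 7, 5, 8, 6).
Powers repeat with period 5 on this cycle, and 36 mod 5 = 1, so f^36(1) = f^1(1).
Stepping 1 place around the cycle: 1 → 7.

7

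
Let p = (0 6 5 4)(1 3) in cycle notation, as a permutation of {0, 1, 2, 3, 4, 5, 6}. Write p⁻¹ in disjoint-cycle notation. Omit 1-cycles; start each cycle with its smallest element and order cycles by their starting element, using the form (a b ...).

Inverting a permutation written in cycle notation just reverses the order within every cycle.
After reversing and putting each cycle's least element first, p⁻¹ = (0 4 5 6)(1 3).

(0 4 5 6)(1 3)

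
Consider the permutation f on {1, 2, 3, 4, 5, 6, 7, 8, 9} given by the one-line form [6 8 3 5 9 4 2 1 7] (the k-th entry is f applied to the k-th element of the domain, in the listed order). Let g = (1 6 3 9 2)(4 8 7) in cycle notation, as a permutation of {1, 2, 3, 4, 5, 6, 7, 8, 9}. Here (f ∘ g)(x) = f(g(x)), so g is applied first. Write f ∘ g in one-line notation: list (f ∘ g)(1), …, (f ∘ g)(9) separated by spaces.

4 6 7 1 9 3 5 2 8

(f ∘ g)(x) = f(g(x)). Computing each image: f(g(1)) = f(6) = 4, f(g(2)) = f(1) = 6, f(g(3)) = f(9) = 7, f(g(4)) = f(8) = 1, f(g(5)) = f(5) = 9, f(g(6)) = f(3) = 3, f(g(7)) = f(4) = 5, f(g(8)) = f(7) = 2, f(g(9)) = f(2) = 8.
Hence f ∘ g = [4 6 7 1 9 3 5 2 8].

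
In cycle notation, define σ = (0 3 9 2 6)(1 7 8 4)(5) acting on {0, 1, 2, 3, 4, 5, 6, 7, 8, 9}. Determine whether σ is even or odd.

odd

The cycle lengths are 5, 4, 1.
A cycle of length ℓ contributes ℓ−1 transpositions, so σ is a product of 4 + 3 = 7 transpositions — odd.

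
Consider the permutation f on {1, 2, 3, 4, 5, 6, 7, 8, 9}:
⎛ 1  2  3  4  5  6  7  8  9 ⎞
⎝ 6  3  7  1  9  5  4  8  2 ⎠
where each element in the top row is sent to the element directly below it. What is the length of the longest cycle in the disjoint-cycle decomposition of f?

8

Decomposing into disjoint cycles gives (1, 6, 5, 9, 2, 3, 7, 4); the longest has length 8.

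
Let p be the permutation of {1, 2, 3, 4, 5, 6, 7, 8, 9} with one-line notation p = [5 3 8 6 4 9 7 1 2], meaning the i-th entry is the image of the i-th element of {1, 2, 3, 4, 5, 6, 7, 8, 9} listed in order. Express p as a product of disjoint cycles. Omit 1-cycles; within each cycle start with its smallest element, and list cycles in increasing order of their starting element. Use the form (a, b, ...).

Iterating p from 1 gives 1 → 5 → 4 → 6 → 9 → 2 → 3 → 8 → 1; that is the 8-cycle (1, 5, 4, 6, 9, 2, 3, 8).
Repeating from the next unused element and collecting all non-trivial cycles gives (1, 5, 4, 6, 9, 2, 3, 8).

(1, 5, 4, 6, 9, 2, 3, 8)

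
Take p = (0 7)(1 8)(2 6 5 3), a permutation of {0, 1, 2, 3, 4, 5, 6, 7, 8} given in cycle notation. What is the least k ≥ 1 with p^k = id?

4

The cycle type of p is (4, 2, 2, 1).
The order is lcm(4, 2, 2) = 4.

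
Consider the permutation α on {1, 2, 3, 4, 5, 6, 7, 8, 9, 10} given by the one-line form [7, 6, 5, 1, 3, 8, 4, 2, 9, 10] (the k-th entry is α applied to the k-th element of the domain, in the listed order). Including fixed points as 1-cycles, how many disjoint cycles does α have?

5

The cycle decomposition is (1 7 4)(2 6 8)(3 5)(9)(10), which has 5 cycles (counting 1-cycles).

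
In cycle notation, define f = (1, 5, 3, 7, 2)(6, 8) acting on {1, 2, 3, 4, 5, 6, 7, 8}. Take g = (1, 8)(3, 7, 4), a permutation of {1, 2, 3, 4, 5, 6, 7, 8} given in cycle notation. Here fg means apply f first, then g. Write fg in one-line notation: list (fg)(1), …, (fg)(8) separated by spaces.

5 8 4 3 7 1 2 6

(fg)(x) = g(f(x)). Computing each image: g(f(1)) = g(5) = 5, g(f(2)) = g(1) = 8, g(f(3)) = g(7) = 4, g(f(4)) = g(4) = 3, g(f(5)) = g(3) = 7, g(f(6)) = g(8) = 1, g(f(7)) = g(2) = 2, g(f(8)) = g(6) = 6.
Hence fg = [5 8 4 3 7 1 2 6].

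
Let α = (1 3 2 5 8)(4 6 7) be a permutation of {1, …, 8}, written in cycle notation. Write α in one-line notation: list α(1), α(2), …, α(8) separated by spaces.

Each element maps to the next entry in its cycle (wrapping to the front): 1→3, 2→5, 3→2, 4→6, 5→8, 6→7, 7→4, 8→1.
Listing these in domain order gives 3 5 2 6 8 7 4 1.

3 5 2 6 8 7 4 1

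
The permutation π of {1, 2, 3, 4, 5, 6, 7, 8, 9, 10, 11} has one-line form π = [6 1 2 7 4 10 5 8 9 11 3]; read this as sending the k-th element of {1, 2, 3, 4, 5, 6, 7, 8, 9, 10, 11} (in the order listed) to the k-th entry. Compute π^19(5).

Tracing 5 → 4 → … returns to 5 after 3 steps, so 5 lies in a 3-cycle (4, 7, 5).
Since the cycle has length 3, π^19 acts on it the same as π^1 (19 mod 3 = 1).
Stepping 1 place around the cycle: 5 → 4.

4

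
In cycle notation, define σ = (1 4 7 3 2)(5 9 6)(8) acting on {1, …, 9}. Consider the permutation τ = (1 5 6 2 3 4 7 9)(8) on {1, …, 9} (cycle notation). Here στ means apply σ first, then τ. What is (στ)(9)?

2

First apply σ: σ(9) = 6, then τ(6) = 2. Thus (στ)(9) = 2.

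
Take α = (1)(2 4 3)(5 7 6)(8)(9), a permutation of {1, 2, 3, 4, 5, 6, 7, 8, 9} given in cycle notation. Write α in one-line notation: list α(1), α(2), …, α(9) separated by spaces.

Reading each image from the cycles: 1↦1, 2↦4, 3↦2, 4↦3, 5↦7, 6↦5, 7↦6, 8↦8, 9↦9.
So the one-line form is 1 4 2 3 7 5 6 8 9.

1 4 2 3 7 5 6 8 9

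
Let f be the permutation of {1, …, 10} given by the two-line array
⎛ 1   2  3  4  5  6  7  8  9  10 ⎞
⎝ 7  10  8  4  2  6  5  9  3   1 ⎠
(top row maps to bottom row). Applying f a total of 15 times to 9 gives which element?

Tracing 9 → 3 → … returns to 9 after 3 steps, so 9 lies in a 3-cycle (3, 8, 9).
On a 3-cycle, f^3 is the identity, so f^15 = f^0 there (15 ≡ 0 mod 3).
So f^15(9) = 9.

9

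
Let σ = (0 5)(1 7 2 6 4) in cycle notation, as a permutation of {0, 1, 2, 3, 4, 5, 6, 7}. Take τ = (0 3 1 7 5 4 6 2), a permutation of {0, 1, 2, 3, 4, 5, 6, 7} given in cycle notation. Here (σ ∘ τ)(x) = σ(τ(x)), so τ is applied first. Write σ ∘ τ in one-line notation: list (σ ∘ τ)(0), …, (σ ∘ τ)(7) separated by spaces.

Chase each element through τ then σ: 0 → 3 → 3; 1 → 7 → 2; 2 → 0 → 5; 3 → 1 → 7; 4 → 6 → 4; 5 → 4 → 1; 6 → 2 → 6; 7 → 5 → 0.
Collecting the images, σ ∘ τ = [3 2 5 7 4 1 6 0].

3 2 5 7 4 1 6 0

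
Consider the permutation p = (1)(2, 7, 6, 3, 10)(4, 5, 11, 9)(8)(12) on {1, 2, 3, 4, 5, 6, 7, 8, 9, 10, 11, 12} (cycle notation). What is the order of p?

The cycle type of p is (5, 4, 1, 1, 1).
The order of p is the least common multiple of its cycle lengths: lcm(5, 4) = 20.

20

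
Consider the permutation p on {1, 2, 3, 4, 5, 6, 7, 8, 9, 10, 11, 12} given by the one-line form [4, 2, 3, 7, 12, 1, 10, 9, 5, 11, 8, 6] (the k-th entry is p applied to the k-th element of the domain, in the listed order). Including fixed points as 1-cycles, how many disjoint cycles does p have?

3

The cycle decomposition is (1, 4, 7, 10, 11, 8, 9, 5, 12, 6)(2)(3), which has 3 cycles (counting 1-cycles).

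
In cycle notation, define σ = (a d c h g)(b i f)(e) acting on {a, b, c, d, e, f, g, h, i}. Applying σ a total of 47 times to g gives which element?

d

g lies in the 5-cycle (a d c h g).
On a 5-cycle, σ^5 is the identity, so σ^47 = σ^2 there (47 ≡ 2 mod 5).
Advancing 2 steps from g: g → a → d.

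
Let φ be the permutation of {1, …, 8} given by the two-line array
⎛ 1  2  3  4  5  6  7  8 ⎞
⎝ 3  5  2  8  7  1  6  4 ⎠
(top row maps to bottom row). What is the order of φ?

6

Decomposing into disjoint cycles gives cycle lengths 6, 2.
The order is lcm(6, 2) = 6.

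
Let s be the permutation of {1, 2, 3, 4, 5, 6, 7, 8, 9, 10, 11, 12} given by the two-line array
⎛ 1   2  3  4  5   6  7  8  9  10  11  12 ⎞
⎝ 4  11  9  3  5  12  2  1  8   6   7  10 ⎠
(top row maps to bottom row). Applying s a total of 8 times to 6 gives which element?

10

Tracing 6 → 12 → … returns to 6 after 3 steps, so 6 lies in a 3-cycle (6, 12, 10).
On a 3-cycle, s^3 is the identity, so s^8 = s^2 there (8 ≡ 2 mod 3).
Stepping 2 places around the cycle: 6 → 12 → 10.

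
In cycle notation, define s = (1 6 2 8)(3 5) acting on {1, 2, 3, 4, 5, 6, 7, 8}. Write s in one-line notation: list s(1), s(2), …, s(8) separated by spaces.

Reading each image from the cycles: 1→6, 2→8, 3→5, 4→4, 5→3, 6→2, 7→7, 8→1.
Listing these in domain order gives 6 8 5 4 3 2 7 1.

6 8 5 4 3 2 7 1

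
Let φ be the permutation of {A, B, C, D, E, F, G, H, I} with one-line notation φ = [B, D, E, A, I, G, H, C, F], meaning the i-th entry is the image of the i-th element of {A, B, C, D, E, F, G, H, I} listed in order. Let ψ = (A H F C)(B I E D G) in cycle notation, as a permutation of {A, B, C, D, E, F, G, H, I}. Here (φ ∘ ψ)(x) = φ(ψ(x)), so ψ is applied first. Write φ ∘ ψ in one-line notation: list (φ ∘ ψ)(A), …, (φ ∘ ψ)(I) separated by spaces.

C F B H A E D G I

(φ ∘ ψ)(x) = φ(ψ(x)). Computing each image: φ(ψ(A)) = φ(H) = C, φ(ψ(B)) = φ(I) = F, φ(ψ(C)) = φ(A) = B, φ(ψ(D)) = φ(G) = H, φ(ψ(E)) = φ(D) = A, φ(ψ(F)) = φ(C) = E, φ(ψ(G)) = φ(B) = D, φ(ψ(H)) = φ(F) = G, φ(ψ(I)) = φ(E) = I.
Hence φ ∘ ψ = [C F B H A E D G I].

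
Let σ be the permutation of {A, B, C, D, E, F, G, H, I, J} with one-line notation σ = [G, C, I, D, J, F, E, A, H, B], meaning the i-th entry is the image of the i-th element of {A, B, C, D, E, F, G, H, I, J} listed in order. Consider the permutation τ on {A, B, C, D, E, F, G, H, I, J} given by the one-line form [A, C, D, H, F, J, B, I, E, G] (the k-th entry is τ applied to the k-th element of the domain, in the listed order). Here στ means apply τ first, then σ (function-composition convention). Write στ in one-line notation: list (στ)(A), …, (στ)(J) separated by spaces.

G I D A F B C H J E

For each element, apply τ then σ: A → A → G; B → C → I; C → D → D; D → H → A; E → F → F; F → J → B; G → B → C; H → I → H; I → E → J; J → G → E.
So στ in one-line form is G I D A F B C H J E.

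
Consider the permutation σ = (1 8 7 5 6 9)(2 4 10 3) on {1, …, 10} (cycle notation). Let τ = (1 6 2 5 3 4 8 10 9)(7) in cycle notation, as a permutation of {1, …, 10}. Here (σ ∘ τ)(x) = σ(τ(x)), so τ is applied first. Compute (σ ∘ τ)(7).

(σ ∘ τ)(7) = σ(τ(7)). τ(7) = 7, then σ(7) = 5. So (σ ∘ τ)(7) = 5.

5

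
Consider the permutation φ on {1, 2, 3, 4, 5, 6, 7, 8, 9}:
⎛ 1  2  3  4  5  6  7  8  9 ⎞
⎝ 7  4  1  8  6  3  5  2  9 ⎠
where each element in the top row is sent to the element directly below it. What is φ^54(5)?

7

Tracing 5 → 6 → … returns to 5 after 5 steps, so 5 lies in a 5-cycle (1, 7, 5, 6, 3).
On a 5-cycle, φ^5 is the identity, so φ^54 = φ^4 there (54 ≡ 4 mod 5).
Advancing 4 steps from 5: 5 → 6 → 3 → 1 → 7.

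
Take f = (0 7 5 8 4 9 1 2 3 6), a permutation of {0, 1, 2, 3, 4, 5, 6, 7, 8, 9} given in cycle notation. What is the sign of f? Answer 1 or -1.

-1

The cycle lengths are 10.
A cycle is odd iff its length is even; f has 1 even-length cycle, so sgn(f) = (−1)^1 and f is odd.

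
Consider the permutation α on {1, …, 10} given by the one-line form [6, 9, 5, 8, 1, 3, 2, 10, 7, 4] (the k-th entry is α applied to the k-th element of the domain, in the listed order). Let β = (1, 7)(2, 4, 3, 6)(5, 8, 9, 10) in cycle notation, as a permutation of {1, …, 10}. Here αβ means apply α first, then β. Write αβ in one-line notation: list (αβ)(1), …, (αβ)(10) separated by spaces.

2 10 8 9 7 6 4 5 1 3

(αβ)(x) = β(α(x)). Computing each image: β(α(1)) = β(6) = 2, β(α(2)) = β(9) = 10, β(α(3)) = β(5) = 8, β(α(4)) = β(8) = 9, β(α(5)) = β(1) = 7, β(α(6)) = β(3) = 6, β(α(7)) = β(2) = 4, β(α(8)) = β(10) = 5, β(α(9)) = β(7) = 1, β(α(10)) = β(4) = 3.
Hence αβ = [2 10 8 9 7 6 4 5 1 3].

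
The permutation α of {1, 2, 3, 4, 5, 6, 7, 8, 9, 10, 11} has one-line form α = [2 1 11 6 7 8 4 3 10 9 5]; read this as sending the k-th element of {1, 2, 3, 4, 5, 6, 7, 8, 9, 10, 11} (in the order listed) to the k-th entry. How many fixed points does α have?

No element satisfies α(x) = x, so there are 0 fixed points.

0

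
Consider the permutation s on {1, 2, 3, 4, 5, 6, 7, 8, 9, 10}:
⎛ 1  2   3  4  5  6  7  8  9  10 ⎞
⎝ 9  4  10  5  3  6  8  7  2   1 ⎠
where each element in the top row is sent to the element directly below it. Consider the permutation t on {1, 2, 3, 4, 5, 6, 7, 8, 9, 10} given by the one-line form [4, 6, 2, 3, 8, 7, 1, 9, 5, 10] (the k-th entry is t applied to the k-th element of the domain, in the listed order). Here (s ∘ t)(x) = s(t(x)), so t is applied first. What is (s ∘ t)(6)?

(s ∘ t)(6) = s(t(6)). t(6) = 7, then s(7) = 8. So (s ∘ t)(6) = 8.

8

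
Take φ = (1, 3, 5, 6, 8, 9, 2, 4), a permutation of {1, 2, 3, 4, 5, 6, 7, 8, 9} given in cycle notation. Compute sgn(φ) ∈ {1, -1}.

-1

The cycle lengths are 8, 1.
A cycle of length ℓ contributes ℓ−1 transpositions, so φ is a product of 7 transpositions — odd.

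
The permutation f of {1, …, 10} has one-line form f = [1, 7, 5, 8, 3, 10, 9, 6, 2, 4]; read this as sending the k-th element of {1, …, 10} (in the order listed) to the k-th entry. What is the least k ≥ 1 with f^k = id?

12

Writing f as disjoint cycles, the cycle lengths are 4, 3, 2, 1.
The order of f is the least common multiple of its cycle lengths: lcm(4, 3, 2) = 12.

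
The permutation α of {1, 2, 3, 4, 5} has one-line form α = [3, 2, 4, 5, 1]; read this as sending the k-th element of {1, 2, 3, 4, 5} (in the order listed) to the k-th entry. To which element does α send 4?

4 is element number 4 of the domain, and entry number 4 of the one-line form is 5, so α(4) = 5.

5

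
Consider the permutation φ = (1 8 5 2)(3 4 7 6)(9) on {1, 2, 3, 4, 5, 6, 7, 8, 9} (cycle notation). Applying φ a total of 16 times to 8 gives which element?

8 lies in the 4-cycle (1 8 5 2).
Since the cycle has length 4, φ^16 acts on it the same as φ^0 (16 mod 4 = 0).
So φ^16(8) = 8.

8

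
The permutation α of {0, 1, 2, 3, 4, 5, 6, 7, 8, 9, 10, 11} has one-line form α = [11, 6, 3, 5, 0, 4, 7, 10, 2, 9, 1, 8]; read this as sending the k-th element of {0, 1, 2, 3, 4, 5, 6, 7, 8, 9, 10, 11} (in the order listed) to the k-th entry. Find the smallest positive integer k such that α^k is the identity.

28

The disjoint-cycle form of α has cycle lengths 7, 4, 1.
The order is lcm(7, 4) = 28.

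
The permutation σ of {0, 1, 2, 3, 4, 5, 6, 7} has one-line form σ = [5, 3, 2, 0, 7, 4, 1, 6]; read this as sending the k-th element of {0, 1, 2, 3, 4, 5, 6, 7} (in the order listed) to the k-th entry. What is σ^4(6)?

5

Tracing 6 → 1 → … returns to 6 after 7 steps, so 6 lies in a 7-cycle (0, 5, 4, 7, 6, 1, 3).
Stepping 4 places around the cycle: 6 → 1 → 3 → 0 → 5.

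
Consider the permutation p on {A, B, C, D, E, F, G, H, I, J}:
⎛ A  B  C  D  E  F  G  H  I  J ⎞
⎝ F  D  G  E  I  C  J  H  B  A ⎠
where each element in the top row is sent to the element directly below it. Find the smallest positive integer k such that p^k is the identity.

The disjoint-cycle form of p has cycle lengths 5, 4, 1.
The order is lcm(5, 4) = 20.

20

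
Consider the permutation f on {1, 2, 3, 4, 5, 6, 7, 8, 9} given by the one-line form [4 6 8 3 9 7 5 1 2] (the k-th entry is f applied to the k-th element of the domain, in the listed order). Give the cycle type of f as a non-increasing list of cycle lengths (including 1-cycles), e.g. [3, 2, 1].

[5, 4]

The disjoint cycles are (1, 4, 3, 8)(2, 6, 7, 5, 9), with lengths 5, 4 in non-increasing order.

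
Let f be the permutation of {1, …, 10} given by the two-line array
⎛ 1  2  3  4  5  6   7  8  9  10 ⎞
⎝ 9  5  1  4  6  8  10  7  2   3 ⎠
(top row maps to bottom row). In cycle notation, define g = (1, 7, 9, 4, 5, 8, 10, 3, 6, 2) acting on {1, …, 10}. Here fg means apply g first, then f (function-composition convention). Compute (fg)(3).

8

g(3) = 6, then f(6) = 8; composing gives (fg)(3) = 8.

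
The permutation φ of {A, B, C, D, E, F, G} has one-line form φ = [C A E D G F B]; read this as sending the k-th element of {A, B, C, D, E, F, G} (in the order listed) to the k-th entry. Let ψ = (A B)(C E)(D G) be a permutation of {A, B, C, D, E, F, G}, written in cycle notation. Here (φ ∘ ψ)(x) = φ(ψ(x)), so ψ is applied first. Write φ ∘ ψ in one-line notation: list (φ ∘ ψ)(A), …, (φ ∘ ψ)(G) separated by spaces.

(φ ∘ ψ)(x) = φ(ψ(x)). Computing each image: φ(ψ(A)) = φ(B) = A, φ(ψ(B)) = φ(A) = C, φ(ψ(C)) = φ(E) = G, φ(ψ(D)) = φ(G) = B, φ(ψ(E)) = φ(C) = E, φ(ψ(F)) = φ(F) = F, φ(ψ(G)) = φ(D) = D.
Hence φ ∘ ψ = [A C G B E F D].

A C G B E F D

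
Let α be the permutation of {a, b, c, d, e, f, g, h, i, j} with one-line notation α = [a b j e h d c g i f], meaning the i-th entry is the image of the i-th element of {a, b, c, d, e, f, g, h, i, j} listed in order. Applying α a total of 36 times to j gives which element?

Tracing j → f → … returns to j after 7 steps, so j lies in a 7-cycle (c, j, f, d, e, h, g).
Since the cycle has length 7, α^36 acts on it the same as α^1 (36 mod 7 = 1).
Stepping 1 place around the cycle: j → f.

f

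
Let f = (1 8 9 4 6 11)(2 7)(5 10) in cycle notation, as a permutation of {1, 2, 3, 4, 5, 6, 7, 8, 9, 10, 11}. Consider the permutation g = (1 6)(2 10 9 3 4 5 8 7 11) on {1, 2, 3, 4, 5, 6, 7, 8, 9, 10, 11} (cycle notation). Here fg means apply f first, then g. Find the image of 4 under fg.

1

f(4) = 6, then g(6) = 1; composing gives (fg)(4) = 1.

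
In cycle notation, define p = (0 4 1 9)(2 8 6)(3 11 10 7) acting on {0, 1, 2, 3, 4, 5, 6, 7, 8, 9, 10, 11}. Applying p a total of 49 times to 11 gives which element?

11 lies in the 4-cycle (3 11 10 7).
On a 4-cycle, p^4 is the identity, so p^49 = p^1 there (49 ≡ 1 mod 4).
Stepping 1 place around the cycle: 11 → 10.

10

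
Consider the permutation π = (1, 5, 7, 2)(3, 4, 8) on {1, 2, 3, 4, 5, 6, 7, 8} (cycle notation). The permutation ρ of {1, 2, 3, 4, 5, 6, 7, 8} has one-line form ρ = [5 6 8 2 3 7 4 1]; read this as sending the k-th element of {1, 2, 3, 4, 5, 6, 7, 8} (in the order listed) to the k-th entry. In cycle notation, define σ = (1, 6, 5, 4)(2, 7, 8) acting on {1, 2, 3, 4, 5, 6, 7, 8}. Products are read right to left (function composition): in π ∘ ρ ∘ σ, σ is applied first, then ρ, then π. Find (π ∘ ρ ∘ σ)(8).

Apply the permutations in order: σ(8) = 2, then ρ(2) = 6, then π(6) = 6. So (π ∘ ρ ∘ σ)(8) = 6.

6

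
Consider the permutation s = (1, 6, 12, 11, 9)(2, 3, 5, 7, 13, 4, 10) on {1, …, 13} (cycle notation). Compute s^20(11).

11

11 lies in the 5-cycle (1, 6, 12, 11, 9).
On a 5-cycle, s^5 is the identity, so s^20 = s^0 there (20 ≡ 0 mod 5).
So s^20(11) = 11.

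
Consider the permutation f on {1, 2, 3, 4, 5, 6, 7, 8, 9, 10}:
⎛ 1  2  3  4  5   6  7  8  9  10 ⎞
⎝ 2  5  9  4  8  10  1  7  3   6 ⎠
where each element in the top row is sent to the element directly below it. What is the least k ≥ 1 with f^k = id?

10

Writing f as disjoint cycles, the cycle lengths are 5, 2, 2, 1.
Since disjoint cycles commute, ord(f) = lcm(5, 2, 2) = 10.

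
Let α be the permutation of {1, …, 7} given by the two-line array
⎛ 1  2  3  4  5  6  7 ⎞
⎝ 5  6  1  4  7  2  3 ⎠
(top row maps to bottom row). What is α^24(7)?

7

Tracing 7 → 3 → … returns to 7 after 4 steps, so 7 lies in a 4-cycle (1, 5, 7, 3).
On a 4-cycle, α^4 is the identity, so α^24 = α^0 there (24 ≡ 0 mod 4).
So α^24(7) = 7.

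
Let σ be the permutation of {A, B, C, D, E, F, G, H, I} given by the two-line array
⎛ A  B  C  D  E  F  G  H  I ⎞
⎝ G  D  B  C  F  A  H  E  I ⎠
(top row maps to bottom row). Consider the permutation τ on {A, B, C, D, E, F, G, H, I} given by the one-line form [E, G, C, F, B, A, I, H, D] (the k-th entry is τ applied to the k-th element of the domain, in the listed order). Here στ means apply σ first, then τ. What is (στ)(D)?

(στ)(D) = τ(σ(D)). σ(D) = C, then τ(C) = C. So (στ)(D) = C.

C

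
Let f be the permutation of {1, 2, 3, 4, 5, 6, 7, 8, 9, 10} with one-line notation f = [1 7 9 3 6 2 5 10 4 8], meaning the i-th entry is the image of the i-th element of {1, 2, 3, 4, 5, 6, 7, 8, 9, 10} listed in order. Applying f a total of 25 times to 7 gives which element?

5

Tracing 7 → 5 → … returns to 7 after 4 steps, so 7 lies in a 4-cycle (2, 7, 5, 6).
Powers repeat with period 4 on this cycle, and 25 mod 4 = 1, so f^25(7) = f^1(7).
Advancing 1 step from 7: 7 → 5.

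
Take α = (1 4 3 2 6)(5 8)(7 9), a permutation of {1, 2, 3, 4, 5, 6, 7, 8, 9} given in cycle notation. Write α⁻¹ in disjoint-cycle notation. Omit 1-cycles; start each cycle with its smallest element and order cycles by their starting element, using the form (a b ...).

If α sends a → b within a cycle, α⁻¹ sends b → a; equivalently, reverse each cycle.
After reversing and putting each cycle's least element first, α⁻¹ = (1 6 2 3 4)(5 8)(7 9).

(1 6 2 3 4)(5 8)(7 9)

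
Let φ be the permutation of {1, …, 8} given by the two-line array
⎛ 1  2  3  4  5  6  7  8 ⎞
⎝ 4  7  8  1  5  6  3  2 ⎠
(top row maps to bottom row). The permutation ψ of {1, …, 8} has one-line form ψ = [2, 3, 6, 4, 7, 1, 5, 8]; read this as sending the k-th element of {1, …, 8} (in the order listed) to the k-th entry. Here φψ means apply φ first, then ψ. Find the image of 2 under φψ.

φ(2) = 7, then ψ(7) = 5; composing gives (φψ)(2) = 5.

5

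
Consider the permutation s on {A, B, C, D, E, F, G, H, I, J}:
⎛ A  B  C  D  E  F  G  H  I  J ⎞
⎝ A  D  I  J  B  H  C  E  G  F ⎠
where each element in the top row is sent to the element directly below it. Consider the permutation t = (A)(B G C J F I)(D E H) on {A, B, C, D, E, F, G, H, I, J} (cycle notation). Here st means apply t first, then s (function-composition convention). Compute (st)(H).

J

First apply t: t(H) = D, then s(D) = J. Thus (st)(H) = J.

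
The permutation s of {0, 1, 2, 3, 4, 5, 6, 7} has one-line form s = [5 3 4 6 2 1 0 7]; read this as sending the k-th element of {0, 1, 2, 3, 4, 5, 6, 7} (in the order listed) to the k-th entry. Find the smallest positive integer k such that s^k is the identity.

10

Writing s as disjoint cycles, the cycle lengths are 5, 2, 1.
The order of s is the least common multiple of its cycle lengths: lcm(5, 2) = 10.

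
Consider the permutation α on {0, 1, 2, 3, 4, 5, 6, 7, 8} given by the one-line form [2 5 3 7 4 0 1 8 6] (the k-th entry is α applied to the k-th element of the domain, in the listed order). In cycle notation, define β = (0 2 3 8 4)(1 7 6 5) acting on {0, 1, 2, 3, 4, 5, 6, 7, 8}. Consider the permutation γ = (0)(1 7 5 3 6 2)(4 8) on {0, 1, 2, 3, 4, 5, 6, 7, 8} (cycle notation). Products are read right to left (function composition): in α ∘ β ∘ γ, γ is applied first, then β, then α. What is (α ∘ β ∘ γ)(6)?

7

Apply the permutations in order: γ(6) = 2, then β(2) = 3, then α(3) = 7. So (α ∘ β ∘ γ)(6) = 7.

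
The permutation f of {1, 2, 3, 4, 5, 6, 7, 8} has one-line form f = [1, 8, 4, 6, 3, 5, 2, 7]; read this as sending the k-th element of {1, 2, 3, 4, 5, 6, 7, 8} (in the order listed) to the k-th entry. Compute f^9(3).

Tracing 3 → 4 → … returns to 3 after 4 steps, so 3 lies in a 4-cycle (3, 4, 6, 5).
Powers repeat with period 4 on this cycle, and 9 mod 4 = 1, so f^9(3) = f^1(3).
Stepping 1 place around the cycle: 3 → 4.

4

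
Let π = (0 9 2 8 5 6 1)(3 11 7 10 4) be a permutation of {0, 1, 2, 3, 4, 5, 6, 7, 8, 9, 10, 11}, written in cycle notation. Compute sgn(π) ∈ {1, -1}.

1

The cycle lengths are 7, 5.
A cycle of length ℓ contributes ℓ−1 transpositions, so π is a product of 6 + 4 = 10 transpositions — even.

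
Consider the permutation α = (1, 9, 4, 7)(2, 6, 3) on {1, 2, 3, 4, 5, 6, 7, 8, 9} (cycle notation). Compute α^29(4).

7

4 lies in the 4-cycle (1, 9, 4, 7).
On a 4-cycle, α^4 is the identity, so α^29 = α^1 there (29 ≡ 1 mod 4).
Advancing 1 step from 4: 4 → 7.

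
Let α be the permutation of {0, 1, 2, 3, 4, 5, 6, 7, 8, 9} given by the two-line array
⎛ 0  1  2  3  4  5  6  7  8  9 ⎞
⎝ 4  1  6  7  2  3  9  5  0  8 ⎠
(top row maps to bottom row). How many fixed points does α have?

The fixed points (elements with α(x) = x) are {1}, so there is 1.

1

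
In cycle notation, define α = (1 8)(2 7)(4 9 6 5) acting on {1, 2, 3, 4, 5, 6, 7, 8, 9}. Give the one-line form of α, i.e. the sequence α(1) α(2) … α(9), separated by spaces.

8 7 3 9 4 5 2 1 6

Each element maps to the next entry in its cycle (wrapping to the front): 1↦8, 2↦7, 3↦3, 4↦9, 5↦4, 6↦5, 7↦2, 8↦1, 9↦6.
Listing these in domain order gives 8 7 3 9 4 5 2 1 6.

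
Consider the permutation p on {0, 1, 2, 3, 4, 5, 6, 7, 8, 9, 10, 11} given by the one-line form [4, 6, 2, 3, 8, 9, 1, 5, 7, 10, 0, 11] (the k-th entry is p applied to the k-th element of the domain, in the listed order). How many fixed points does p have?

The fixed points (elements with p(x) = x) are {2, 3, 11}, so there are 3.

3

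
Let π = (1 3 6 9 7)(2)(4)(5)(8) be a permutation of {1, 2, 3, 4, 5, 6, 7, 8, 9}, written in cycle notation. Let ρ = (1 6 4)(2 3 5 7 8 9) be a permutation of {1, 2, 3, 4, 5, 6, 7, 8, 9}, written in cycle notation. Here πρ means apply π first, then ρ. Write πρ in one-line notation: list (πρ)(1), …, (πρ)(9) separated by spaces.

5 3 4 1 7 2 6 9 8

For each element, apply π then ρ: 1 → 3 → 5; 2 → 2 → 3; 3 → 6 → 4; 4 → 4 → 1; 5 → 5 → 7; 6 → 9 → 2; 7 → 1 → 6; 8 → 8 → 9; 9 → 7 → 8.
So πρ in one-line form is 5 3 4 1 7 2 6 9 8.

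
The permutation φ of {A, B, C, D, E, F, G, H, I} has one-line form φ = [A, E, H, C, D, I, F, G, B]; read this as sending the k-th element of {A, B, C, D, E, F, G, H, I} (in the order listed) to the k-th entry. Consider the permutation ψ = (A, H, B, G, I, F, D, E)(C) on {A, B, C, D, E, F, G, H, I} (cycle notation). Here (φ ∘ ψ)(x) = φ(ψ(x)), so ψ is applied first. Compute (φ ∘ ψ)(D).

ψ(D) = E, then φ(E) = D; composing gives (φ ∘ ψ)(D) = D.

D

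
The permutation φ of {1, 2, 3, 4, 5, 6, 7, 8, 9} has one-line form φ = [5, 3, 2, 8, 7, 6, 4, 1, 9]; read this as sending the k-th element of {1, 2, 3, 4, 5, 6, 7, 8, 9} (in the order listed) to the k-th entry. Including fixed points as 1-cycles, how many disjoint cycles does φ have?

The cycle decomposition is (1, 5, 7, 4, 8)(2, 3)(6)(9), which has 4 cycles (counting 1-cycles).

4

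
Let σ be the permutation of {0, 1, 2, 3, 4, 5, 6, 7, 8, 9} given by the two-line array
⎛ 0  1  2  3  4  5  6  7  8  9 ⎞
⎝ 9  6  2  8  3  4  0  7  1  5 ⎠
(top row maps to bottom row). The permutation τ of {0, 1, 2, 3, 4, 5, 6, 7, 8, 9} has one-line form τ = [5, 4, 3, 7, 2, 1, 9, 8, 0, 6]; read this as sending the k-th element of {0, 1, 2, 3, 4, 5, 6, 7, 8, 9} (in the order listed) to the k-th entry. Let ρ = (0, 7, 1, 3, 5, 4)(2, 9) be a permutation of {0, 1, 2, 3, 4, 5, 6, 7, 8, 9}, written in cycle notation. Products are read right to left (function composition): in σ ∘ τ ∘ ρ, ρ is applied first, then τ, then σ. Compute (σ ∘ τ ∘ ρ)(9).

8

(σ ∘ τ ∘ ρ)(9) = σ(τ(ρ(9))). ρ(9) = 2, then τ(2) = 3, then σ(3) = 8, so the result is 8.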